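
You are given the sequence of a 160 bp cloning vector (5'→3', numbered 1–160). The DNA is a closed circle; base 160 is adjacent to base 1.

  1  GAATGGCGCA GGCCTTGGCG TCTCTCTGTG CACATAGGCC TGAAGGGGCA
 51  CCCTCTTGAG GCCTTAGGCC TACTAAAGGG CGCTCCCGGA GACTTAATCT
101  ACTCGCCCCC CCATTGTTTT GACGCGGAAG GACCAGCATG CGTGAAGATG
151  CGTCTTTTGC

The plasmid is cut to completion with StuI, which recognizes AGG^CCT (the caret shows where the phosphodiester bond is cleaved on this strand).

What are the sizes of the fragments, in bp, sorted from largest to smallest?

104, 26, 23, 7 bp

StuI sites (AGGCCT) start at positions 10, 36, 59, 66.
StuI cuts after base 3 of each site, so after positions 12, 38, 61, 68.
Circular molecule, 4 cuts → 4 fragments:
  13–38 → 26 bp
  39–61 → 23 bp
  62–68 → 7 bp
  69–160 then 1–12 → 92 + 12 = 104 bp
Sorted largest to smallest: 104, 26, 23, 7 bp.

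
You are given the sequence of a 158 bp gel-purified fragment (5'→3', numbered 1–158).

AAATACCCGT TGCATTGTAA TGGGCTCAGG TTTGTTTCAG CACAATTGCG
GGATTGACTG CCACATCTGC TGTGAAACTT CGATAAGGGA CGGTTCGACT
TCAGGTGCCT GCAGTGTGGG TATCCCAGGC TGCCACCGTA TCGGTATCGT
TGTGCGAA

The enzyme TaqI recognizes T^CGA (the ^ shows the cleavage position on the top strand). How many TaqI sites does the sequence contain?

2

TCGA occurs starting at positions 80, 95.
TaqI cuts at 2 sites.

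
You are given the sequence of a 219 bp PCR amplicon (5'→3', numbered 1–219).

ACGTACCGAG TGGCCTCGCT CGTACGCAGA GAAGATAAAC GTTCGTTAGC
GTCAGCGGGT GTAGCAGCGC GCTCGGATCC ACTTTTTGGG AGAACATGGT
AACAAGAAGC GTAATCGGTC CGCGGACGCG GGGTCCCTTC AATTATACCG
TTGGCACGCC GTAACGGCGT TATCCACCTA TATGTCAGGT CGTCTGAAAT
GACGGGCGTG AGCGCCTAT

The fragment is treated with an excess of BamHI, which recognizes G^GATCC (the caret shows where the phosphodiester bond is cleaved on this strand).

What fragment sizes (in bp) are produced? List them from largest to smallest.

The BamHI site (GGATCC) starts at position 75.
BamHI cuts after the first base of each site, so after position 75.
Linear molecule, 1 cut → 2 fragments:
  1–75 → 75 bp
  76–219 → 144 bp
Sorted largest to smallest: 144, 75 bp.

144, 75 bp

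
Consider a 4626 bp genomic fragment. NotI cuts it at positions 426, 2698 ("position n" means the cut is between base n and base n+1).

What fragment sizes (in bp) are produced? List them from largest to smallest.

2272, 1928, 426 bp

Linear molecule, 2 cuts → 3 fragments:
  426 − 0 = 426 bp
  2698 − 426 = 2272 bp
  4626 − 2698 = 1928 bp
Sorted largest to smallest: 2272, 1928, 426 bp.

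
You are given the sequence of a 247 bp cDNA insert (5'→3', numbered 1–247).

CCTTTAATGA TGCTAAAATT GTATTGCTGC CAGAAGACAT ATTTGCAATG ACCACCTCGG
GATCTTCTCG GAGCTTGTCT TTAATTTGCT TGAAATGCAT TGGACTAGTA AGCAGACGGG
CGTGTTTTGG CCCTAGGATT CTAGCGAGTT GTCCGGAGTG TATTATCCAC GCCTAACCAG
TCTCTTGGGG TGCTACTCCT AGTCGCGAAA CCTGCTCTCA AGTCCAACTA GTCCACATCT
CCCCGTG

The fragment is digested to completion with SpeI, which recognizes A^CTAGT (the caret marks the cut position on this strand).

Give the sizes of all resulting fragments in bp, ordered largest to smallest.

123, 104, 20 bp

SpeI sites (ACTAGT) start at positions 104, 227.
SpeI cuts after the first base of each site, so after positions 104, 227.
Linear molecule, 2 cuts → 3 fragments:
  1–104 → 104 bp
  105–227 → 123 bp
  228–247 → 20 bp
Sorted largest to smallest: 123, 104, 20 bp.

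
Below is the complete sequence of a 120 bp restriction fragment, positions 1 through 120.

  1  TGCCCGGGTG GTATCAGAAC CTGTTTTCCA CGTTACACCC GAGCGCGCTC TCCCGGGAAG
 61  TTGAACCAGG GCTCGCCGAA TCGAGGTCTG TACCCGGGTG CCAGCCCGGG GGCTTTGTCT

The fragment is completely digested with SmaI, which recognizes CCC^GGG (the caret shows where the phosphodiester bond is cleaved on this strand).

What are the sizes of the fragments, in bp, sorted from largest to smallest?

SmaI sites (CCCGGG) start at positions 3, 52, 93, 105.
SmaI cuts after base 3 of each site, so after positions 5, 54, 95, 107.
Linear molecule, 4 cuts → 5 fragments:
  1–5 → 5 bp
  6–54 → 49 bp
  55–95 → 41 bp
  96–107 → 12 bp
  108–120 → 13 bp
Sorted largest to smallest: 49, 41, 13, 12, 5 bp.

49, 41, 13, 12, 5 bp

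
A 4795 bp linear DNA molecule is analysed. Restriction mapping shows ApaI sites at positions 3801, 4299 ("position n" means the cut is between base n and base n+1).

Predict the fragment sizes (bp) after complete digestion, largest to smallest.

Linear molecule, 2 cuts → 3 fragments:
  3801 − 0 = 3801 bp
  4299 − 3801 = 498 bp
  4795 − 4299 = 496 bp
Sorted largest to smallest: 3801, 498, 496 bp.

3801, 498, 496 bp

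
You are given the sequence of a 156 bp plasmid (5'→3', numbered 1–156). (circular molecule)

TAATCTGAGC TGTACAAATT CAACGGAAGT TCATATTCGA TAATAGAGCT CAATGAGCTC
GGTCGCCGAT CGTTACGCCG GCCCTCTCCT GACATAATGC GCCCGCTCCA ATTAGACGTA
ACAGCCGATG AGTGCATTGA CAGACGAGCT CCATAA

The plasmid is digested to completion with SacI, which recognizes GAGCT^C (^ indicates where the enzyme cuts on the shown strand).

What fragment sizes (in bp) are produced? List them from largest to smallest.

SacI sites (GAGCTC) start at positions 46, 55, 146.
SacI cuts after base 5 of each site (before the last base), so after positions 50, 59, 150.
Circular molecule, 3 cuts → 3 fragments:
  51–59 → 9 bp
  60–150 → 91 bp
  151–156 then 1–50 → 6 + 50 = 56 bp
Sorted largest to smallest: 91, 56, 9 bp.

91, 56, 9 bp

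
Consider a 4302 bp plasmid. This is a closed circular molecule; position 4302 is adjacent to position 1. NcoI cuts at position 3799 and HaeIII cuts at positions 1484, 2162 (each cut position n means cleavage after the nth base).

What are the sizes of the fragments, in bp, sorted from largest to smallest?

Combined cut positions (sorted): 1484, 2162, 3799.
Circular molecule, 3 cuts → 3 fragments:
  2162 − 1484 = 678 bp
  3799 − 2162 = 1637 bp
  wrap: 4302 − 3799 + 1484 = 1987 bp
Sorted largest to smallest: 1987, 1637, 678 bp.

1987, 1637, 678 bp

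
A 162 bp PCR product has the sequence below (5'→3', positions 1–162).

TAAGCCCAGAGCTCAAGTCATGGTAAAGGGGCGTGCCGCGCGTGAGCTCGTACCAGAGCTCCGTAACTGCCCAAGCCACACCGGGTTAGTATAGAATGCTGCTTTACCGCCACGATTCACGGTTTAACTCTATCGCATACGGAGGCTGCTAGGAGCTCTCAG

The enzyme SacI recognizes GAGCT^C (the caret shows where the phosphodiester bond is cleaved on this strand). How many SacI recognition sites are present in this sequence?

GAGCTC occurs starting at positions 9, 44, 56, 153.
SacI cuts at 4 sites.

4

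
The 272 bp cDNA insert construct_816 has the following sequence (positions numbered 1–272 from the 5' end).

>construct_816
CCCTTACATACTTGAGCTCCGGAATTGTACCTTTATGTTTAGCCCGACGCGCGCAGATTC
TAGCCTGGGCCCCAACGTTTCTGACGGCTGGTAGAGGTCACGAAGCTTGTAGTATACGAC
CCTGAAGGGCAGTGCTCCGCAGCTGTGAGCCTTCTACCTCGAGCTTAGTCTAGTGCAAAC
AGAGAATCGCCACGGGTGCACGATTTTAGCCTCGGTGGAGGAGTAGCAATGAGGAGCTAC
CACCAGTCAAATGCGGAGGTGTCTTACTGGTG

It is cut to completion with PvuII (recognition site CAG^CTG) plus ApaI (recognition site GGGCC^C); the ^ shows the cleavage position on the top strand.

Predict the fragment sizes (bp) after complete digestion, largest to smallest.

130, 71, 71 bp

The PvuII site (CAGCTG) starts at position 140.
PvuII cuts after base 3 of each site, so after position 142.
The ApaI site (GGGCCC) starts at position 67.
ApaI cuts after base 5 of each site (before the last base), so after position 71.
Combined cut positions: 71, 142.
Linear molecule, 2 cuts → 3 fragments:
  1–71 → 71 bp
  72–142 → 71 bp
  143–272 → 130 bp
Sorted largest to smallest: 130, 71, 71 bp.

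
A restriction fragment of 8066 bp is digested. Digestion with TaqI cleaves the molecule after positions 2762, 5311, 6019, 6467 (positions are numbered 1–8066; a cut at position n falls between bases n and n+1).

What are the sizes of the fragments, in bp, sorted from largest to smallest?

Linear molecule, 4 cuts → 5 fragments:
  2762 − 0 = 2762 bp
  5311 − 2762 = 2549 bp
  6019 − 5311 = 708 bp
  6467 − 6019 = 448 bp
  8066 − 6467 = 1599 bp
Sorted largest to smallest: 2762, 2549, 1599, 708, 448 bp.

2762, 2549, 1599, 708, 448 bp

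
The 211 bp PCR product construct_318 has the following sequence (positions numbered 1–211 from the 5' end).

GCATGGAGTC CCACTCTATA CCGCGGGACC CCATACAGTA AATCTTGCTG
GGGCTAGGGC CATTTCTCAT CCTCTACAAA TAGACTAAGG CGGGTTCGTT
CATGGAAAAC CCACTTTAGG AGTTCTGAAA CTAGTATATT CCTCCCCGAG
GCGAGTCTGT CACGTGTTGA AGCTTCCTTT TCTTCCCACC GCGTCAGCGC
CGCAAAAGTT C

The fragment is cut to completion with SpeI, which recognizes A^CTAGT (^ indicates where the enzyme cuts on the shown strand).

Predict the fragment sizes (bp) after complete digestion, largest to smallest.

130, 81 bp

The SpeI site (ACTAGT) starts at position 130.
SpeI cuts after the first base of each site, so after position 130.
Linear molecule, 1 cut → 2 fragments:
  1–130 → 130 bp
  131–211 → 81 bp
Sorted largest to smallest: 130, 81 bp.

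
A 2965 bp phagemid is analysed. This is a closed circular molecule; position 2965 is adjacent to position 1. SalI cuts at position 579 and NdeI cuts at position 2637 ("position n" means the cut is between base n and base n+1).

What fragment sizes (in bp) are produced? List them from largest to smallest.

Combined cut positions (sorted): 579, 2637.
Circular molecule, 2 cuts → 2 fragments:
  2637 − 579 = 2058 bp
  wrap: 2965 − 2637 + 579 = 907 bp
Sorted largest to smallest: 2058, 907 bp.

2058, 907 bp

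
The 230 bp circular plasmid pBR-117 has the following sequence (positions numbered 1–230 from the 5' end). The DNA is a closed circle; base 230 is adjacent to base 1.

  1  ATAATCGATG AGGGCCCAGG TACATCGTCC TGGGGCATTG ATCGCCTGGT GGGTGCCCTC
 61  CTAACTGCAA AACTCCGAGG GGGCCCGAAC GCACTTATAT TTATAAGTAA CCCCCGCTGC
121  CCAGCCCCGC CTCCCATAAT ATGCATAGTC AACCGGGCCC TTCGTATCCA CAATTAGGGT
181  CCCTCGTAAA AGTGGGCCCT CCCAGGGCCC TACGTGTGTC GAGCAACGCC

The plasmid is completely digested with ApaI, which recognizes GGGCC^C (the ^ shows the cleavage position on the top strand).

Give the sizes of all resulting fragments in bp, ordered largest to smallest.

ApaI sites (GGGCCC) start at positions 12, 81, 155, 194, 205.
ApaI cuts after base 5 of each site (before the last base), so after positions 16, 85, 159, 198, 209.
Circular molecule, 5 cuts → 5 fragments:
  17–85 → 69 bp
  86–159 → 74 bp
  160–198 → 39 bp
  199–209 → 11 bp
  210–230 then 1–16 → 21 + 16 = 37 bp
Sorted largest to smallest: 74, 69, 39, 37, 11 bp.

74, 69, 39, 37, 11 bp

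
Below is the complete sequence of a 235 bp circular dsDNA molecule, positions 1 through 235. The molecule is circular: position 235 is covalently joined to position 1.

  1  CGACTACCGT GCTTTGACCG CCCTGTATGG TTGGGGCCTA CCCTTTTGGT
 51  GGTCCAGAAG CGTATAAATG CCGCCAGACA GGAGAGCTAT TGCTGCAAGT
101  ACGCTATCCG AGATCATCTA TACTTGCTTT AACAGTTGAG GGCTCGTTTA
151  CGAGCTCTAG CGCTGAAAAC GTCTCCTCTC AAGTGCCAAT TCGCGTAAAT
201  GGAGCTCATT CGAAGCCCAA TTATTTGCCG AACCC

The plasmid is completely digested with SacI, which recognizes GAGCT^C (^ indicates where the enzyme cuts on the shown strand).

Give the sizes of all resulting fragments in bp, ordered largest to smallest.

185, 50 bp

SacI sites (GAGCTC) start at positions 152, 202.
SacI cuts after base 5 of each site (before the last base), so after positions 156, 206.
Circular molecule, 2 cuts → 2 fragments:
  157–206 → 50 bp
  207–235 then 1–156 → 29 + 156 = 185 bp
Sorted largest to smallest: 185, 50 bp.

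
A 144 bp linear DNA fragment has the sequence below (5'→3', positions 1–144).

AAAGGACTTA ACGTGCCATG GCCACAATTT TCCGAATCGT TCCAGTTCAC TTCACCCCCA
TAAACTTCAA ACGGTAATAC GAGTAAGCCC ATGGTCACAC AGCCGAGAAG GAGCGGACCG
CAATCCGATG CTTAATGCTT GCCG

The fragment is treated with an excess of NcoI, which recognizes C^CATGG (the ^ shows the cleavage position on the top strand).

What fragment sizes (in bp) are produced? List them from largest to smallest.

73, 55, 16 bp

NcoI sites (CCATGG) start at positions 16, 89.
NcoI cuts after the first base of each site, so after positions 16, 89.
Linear molecule, 2 cuts → 3 fragments:
  1–16 → 16 bp
  17–89 → 73 bp
  90–144 → 55 bp
Sorted largest to smallest: 73, 55, 16 bp.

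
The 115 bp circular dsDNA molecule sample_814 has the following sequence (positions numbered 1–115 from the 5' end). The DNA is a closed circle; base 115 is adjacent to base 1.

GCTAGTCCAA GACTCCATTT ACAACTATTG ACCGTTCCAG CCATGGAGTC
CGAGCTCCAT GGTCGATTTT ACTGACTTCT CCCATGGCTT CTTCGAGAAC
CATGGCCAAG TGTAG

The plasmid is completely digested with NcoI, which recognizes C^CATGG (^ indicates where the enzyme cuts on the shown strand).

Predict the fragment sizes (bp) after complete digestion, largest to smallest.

NcoI sites (CCATGG) start at positions 41, 57, 82, 100.
NcoI cuts after the first base of each site, so after positions 41, 57, 82, 100.
Circular molecule, 4 cuts → 4 fragments:
  42–57 → 16 bp
  58–82 → 25 bp
  83–100 → 18 bp
  101–115 then 1–41 → 15 + 41 = 56 bp
Sorted largest to smallest: 56, 25, 18, 16 bp.

56, 25, 18, 16 bp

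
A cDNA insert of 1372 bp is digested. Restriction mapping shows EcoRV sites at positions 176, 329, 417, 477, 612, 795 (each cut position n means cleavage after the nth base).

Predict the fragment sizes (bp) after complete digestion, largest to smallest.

577, 183, 176, 153, 135, 88, 60 bp

Linear molecule, 6 cuts → 7 fragments:
  176 − 0 = 176 bp
  329 − 176 = 153 bp
  417 − 329 = 88 bp
  477 − 417 = 60 bp
  612 − 477 = 135 bp
  795 − 612 = 183 bp
  1372 − 795 = 577 bp
Sorted largest to smallest: 577, 183, 176, 153, 135, 88, 60 bp.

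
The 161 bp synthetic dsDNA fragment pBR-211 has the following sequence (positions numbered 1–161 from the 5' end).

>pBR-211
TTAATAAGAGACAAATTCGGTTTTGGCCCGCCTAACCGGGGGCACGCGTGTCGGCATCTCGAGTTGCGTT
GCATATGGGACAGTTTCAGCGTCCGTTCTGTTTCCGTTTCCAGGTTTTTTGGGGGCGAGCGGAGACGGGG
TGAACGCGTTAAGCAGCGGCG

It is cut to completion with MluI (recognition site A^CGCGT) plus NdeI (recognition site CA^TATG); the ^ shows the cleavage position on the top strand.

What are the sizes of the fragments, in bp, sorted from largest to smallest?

MluI sites (ACGCGT) start at positions 44, 144.
MluI cuts after the first base of each site, so after positions 44, 144.
The NdeI site (CATATG) starts at position 72.
NdeI cuts after base 2 of each site, so after position 73.
Combined cut positions: 44, 73, 144.
Linear molecule, 3 cuts → 4 fragments:
  1–44 → 44 bp
  45–73 → 29 bp
  74–144 → 71 bp
  145–161 → 17 bp
Sorted largest to smallest: 71, 44, 29, 17 bp.

71, 44, 29, 17 bp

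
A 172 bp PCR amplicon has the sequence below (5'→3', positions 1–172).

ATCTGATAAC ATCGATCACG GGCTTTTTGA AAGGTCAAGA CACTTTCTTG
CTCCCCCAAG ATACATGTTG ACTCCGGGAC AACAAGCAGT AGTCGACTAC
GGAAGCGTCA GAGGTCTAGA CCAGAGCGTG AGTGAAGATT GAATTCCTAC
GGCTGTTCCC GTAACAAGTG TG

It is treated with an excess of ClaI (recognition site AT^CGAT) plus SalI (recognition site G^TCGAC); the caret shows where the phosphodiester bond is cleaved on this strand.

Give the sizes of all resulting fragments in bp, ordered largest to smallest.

80, 80, 12 bp

The ClaI site (ATCGAT) starts at position 11.
ClaI cuts after base 2 of each site, so after position 12.
The SalI site (GTCGAC) starts at position 92.
SalI cuts after the first base of each site, so after position 92.
Combined cut positions: 12, 92.
Linear molecule, 2 cuts → 3 fragments:
  1–12 → 12 bp
  13–92 → 80 bp
  93–172 → 80 bp
Sorted largest to smallest: 80, 80, 12 bp.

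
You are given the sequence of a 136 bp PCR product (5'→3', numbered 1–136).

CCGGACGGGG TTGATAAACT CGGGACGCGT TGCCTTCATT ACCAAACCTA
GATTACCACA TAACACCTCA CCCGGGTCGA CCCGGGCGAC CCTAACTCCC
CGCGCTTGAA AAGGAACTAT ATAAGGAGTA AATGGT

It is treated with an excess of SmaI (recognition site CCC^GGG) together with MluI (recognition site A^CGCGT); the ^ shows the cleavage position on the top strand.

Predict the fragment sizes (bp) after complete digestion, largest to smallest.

53, 48, 25, 10 bp

SmaI sites (CCCGGG) start at positions 71, 81.
SmaI cuts after base 3 of each site, so after positions 73, 83.
The MluI site (ACGCGT) starts at position 25.
MluI cuts after the first base of each site, so after position 25.
Combined cut positions: 25, 73, 83.
Linear molecule, 3 cuts → 4 fragments:
  1–25 → 25 bp
  26–73 → 48 bp
  74–83 → 10 bp
  84–136 → 53 bp
Sorted largest to smallest: 53, 48, 25, 10 bp.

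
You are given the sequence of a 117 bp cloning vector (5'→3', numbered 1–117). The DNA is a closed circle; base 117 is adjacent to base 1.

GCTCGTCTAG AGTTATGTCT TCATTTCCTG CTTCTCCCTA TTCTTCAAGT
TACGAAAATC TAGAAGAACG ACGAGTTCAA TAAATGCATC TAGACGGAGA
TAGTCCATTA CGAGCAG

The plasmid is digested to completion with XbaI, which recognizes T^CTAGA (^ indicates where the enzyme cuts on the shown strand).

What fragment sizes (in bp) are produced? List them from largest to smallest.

53, 34, 30 bp

XbaI sites (TCTAGA) start at positions 6, 59, 89.
XbaI cuts after the first base of each site, so after positions 6, 59, 89.
Circular molecule, 3 cuts → 3 fragments:
  7–59 → 53 bp
  60–89 → 30 bp
  90–117 then 1–6 → 28 + 6 = 34 bp
Sorted largest to smallest: 53, 34, 30 bp.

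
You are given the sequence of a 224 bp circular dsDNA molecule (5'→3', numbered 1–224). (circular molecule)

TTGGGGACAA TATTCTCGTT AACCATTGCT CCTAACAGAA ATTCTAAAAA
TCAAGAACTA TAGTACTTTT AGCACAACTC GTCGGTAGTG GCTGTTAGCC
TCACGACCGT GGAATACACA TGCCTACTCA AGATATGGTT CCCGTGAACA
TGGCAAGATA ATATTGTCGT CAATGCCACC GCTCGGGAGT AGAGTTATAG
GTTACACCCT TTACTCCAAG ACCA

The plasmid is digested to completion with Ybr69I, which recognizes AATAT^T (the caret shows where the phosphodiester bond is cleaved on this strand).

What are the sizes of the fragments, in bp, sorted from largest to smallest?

Ybr69I sites (AATATT) start at positions 9, 160.
Ybr69I cuts after base 5 of each site (before the last base), so after positions 13, 164.
Circular molecule, 2 cuts → 2 fragments:
  14–164 → 151 bp
  165–224 then 1–13 → 60 + 13 = 73 bp
Sorted largest to smallest: 151, 73 bp.

151, 73 bp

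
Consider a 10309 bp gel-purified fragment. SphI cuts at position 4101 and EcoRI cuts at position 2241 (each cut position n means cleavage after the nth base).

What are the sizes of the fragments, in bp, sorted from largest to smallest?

Combined cut positions (sorted): 2241, 4101.
Linear molecule, 2 cuts → 3 fragments:
  2241 − 0 = 2241 bp
  4101 − 2241 = 1860 bp
  10309 − 4101 = 6208 bp
Sorted largest to smallest: 6208, 2241, 1860 bp.

6208, 2241, 1860 bp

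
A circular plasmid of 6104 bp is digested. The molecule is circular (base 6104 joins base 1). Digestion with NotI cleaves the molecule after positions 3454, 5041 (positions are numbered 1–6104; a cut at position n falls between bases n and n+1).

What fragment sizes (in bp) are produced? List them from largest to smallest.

4517, 1587 bp

Circular molecule, 2 cuts → 2 fragments:
  5041 − 3454 = 1587 bp
  wrap: 6104 − 5041 + 3454 = 4517 bp
Sorted largest to smallest: 4517, 1587 bp.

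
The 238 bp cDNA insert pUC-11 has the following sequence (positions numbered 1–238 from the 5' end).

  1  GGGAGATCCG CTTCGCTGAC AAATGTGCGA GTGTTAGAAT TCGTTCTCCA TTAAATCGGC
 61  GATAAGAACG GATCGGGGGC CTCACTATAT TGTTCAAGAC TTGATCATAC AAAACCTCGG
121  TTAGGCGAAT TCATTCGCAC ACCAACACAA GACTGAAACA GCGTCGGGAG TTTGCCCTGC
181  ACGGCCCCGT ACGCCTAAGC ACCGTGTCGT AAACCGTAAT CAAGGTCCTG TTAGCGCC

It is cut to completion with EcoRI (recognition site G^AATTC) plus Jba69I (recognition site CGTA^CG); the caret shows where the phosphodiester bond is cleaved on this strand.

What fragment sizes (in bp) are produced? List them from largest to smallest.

90, 64, 47, 37 bp

EcoRI sites (GAATTC) start at positions 37, 127.
EcoRI cuts after the first base of each site, so after positions 37, 127.
The Jba69I site (CGTACG) starts at position 188.
Jba69I cuts after base 4 of each site, so after position 191.
Combined cut positions: 37, 127, 191.
Linear molecule, 3 cuts → 4 fragments:
  1–37 → 37 bp
  38–127 → 90 bp
  128–191 → 64 bp
  192–238 → 47 bp
Sorted largest to smallest: 90, 64, 47, 37 bp.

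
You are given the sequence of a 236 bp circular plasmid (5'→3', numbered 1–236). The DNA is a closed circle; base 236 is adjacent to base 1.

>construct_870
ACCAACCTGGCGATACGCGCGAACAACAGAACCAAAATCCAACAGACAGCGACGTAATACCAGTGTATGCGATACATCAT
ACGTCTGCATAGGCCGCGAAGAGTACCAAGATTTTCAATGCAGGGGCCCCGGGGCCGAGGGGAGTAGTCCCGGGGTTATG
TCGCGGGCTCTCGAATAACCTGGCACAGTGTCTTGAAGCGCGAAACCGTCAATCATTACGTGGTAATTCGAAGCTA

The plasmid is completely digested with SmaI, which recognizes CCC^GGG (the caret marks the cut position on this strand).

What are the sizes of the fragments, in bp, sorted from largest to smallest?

215, 21 bp

SmaI sites (CCCGGG) start at positions 128, 149.
SmaI cuts after base 3 of each site, so after positions 130, 151.
Circular molecule, 2 cuts → 2 fragments:
  131–151 → 21 bp
  152–236 then 1–130 → 85 + 130 = 215 bp
Sorted largest to smallest: 215, 21 bp.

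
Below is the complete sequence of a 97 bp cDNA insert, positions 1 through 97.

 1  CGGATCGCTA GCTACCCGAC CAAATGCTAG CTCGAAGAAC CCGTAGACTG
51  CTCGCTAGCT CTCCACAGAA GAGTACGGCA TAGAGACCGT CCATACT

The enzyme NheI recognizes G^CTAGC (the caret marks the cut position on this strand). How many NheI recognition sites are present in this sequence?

GCTAGC occurs starting at positions 7, 26, 54.
NheI cuts at 3 sites.

3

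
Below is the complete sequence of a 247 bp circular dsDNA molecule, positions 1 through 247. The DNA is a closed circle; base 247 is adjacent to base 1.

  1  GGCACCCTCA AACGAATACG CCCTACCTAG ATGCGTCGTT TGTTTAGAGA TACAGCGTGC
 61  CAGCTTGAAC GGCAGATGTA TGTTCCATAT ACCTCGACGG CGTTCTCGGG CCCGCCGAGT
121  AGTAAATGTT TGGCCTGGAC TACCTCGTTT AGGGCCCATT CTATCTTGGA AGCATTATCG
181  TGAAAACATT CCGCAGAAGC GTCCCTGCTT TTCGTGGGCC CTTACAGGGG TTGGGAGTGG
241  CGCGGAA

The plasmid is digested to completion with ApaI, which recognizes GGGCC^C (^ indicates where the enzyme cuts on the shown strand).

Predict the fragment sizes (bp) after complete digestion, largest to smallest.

139, 64, 44 bp

ApaI sites (GGGCCC) start at positions 108, 152, 216.
ApaI cuts after base 5 of each site (before the last base), so after positions 112, 156, 220.
Circular molecule, 3 cuts → 3 fragments:
  113–156 → 44 bp
  157–220 → 64 bp
  221–247 then 1–112 → 27 + 112 = 139 bp
Sorted largest to smallest: 139, 64, 44 bp.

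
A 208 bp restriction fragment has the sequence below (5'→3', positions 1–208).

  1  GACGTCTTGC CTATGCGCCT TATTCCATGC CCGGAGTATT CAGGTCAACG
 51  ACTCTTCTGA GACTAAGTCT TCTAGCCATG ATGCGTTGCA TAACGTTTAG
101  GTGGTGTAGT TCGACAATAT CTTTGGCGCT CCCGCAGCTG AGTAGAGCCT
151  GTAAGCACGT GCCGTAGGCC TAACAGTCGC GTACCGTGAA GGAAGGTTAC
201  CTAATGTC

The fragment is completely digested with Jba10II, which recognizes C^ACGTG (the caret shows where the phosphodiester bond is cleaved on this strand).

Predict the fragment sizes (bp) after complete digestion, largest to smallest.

The Jba10II site (CACGTG) starts at position 156.
Jba10II cuts after the first base of each site, so after position 156.
Linear molecule, 1 cut → 2 fragments:
  1–156 → 156 bp
  157–208 → 52 bp
Sorted largest to smallest: 156, 52 bp.

156, 52 bp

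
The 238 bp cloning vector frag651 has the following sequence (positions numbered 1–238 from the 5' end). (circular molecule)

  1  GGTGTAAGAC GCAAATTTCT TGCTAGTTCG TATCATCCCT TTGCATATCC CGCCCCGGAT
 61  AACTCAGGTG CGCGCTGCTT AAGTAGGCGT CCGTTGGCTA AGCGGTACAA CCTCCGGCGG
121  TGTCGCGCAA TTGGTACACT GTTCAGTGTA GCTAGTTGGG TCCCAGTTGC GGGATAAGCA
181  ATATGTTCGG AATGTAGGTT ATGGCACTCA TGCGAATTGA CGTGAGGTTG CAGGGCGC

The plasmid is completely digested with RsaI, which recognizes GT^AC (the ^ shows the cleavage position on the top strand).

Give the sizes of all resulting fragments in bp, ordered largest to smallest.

209, 29 bp

RsaI sites (GTAC) start at positions 105, 134.
RsaI cuts after base 2 of each site, so after positions 106, 135.
Circular molecule, 2 cuts → 2 fragments:
  107–135 → 29 bp
  136–238 then 1–106 → 103 + 106 = 209 bp
Sorted largest to smallest: 209, 29 bp.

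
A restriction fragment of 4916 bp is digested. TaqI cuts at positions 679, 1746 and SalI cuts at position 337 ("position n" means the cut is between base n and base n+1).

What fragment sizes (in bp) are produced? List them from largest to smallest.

3170, 1067, 342, 337 bp

Combined cut positions (sorted): 337, 679, 1746.
Linear molecule, 3 cuts → 4 fragments:
  337 − 0 = 337 bp
  679 − 337 = 342 bp
  1746 − 679 = 1067 bp
  4916 − 1746 = 3170 bp
Sorted largest to smallest: 3170, 1067, 342, 337 bp.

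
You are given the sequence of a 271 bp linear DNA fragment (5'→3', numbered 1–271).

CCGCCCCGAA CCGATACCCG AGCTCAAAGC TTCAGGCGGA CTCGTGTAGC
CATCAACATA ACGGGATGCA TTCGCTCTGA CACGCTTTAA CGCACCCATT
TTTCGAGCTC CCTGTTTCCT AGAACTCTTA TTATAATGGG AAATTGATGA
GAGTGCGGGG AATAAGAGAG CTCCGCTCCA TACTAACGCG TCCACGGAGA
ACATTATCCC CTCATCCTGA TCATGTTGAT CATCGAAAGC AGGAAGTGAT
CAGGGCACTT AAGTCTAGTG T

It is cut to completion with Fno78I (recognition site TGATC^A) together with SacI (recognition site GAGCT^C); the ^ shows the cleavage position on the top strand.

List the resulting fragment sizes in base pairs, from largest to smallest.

Fno78I sites (TGATCA) start at positions 218, 227, 247.
Fno78I cuts after base 5 of each site (before the last base), so after positions 222, 231, 251.
SacI sites (GAGCTC) start at positions 20, 105, 168.
SacI cuts after base 5 of each site (before the last base), so after positions 24, 109, 172.
Combined cut positions: 24, 109, 172, 222, 231, 251.
Linear molecule, 6 cuts → 7 fragments:
  1–24 → 24 bp
  25–109 → 85 bp
  110–172 → 63 bp
  173–222 → 50 bp
  223–231 → 9 bp
  232–251 → 20 bp
  252–271 → 20 bp
Sorted largest to smallest: 85, 63, 50, 24, 20, 20, 9 bp.

85, 63, 50, 24, 20, 20, 9 bp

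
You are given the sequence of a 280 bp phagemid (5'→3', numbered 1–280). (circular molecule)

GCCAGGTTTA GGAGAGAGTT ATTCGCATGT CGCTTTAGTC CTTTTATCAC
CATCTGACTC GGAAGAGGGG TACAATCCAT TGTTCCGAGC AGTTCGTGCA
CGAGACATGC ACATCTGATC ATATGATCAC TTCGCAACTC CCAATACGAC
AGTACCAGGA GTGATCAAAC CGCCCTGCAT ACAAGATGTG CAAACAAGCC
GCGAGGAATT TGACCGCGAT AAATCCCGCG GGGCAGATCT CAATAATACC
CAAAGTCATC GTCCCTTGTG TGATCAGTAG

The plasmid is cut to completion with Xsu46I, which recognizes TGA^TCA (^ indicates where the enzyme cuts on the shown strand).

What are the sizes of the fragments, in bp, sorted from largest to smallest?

Xsu46I sites (TGATCA) start at positions 116, 124, 162, 271.
Xsu46I cuts after base 3 of each site, so after positions 118, 126, 164, 273.
Circular molecule, 4 cuts → 4 fragments:
  119–126 → 8 bp
  127–164 → 38 bp
  165–273 → 109 bp
  274–280 then 1–118 → 7 + 118 = 125 bp
Sorted largest to smallest: 125, 109, 38, 8 bp.

125, 109, 38, 8 bp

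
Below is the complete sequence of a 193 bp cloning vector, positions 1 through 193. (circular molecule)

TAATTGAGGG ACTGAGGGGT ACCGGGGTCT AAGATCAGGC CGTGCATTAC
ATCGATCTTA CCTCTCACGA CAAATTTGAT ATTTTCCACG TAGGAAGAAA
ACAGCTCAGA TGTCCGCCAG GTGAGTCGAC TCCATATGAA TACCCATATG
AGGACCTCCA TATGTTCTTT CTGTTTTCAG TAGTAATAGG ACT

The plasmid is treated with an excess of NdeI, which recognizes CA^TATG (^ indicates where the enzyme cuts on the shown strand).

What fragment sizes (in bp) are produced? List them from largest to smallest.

NdeI sites (CATATG) start at positions 133, 145, 159.
NdeI cuts after base 2 of each site, so after positions 134, 146, 160.
Circular molecule, 3 cuts → 3 fragments:
  135–146 → 12 bp
  147–160 → 14 bp
  161–193 then 1–134 → 33 + 134 = 167 bp
Sorted largest to smallest: 167, 14, 12 bp.

167, 14, 12 bp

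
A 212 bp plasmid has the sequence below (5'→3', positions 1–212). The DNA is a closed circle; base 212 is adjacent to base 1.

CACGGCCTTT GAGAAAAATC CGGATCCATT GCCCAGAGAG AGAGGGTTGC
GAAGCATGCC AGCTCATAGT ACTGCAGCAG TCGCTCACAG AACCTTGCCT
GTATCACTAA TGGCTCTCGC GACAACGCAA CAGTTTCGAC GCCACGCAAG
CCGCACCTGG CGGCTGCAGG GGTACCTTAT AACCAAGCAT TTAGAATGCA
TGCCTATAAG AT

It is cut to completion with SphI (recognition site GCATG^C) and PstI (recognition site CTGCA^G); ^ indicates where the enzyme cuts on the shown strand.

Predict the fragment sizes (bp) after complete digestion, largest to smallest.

92, 68, 34, 18 bp

SphI sites (GCATGC) start at positions 54, 198.
SphI cuts after base 5 of each site (before the last base), so after positions 58, 202.
PstI sites (CTGCAG) start at positions 72, 164.
PstI cuts after base 5 of each site (before the last base), so after positions 76, 168.
Combined cut positions: 58, 76, 168, 202.
Circular molecule, 4 cuts → 4 fragments:
  59–76 → 18 bp
  77–168 → 92 bp
  169–202 → 34 bp
  203–212 then 1–58 → 10 + 58 = 68 bp
Sorted largest to smallest: 92, 68, 34, 18 bp.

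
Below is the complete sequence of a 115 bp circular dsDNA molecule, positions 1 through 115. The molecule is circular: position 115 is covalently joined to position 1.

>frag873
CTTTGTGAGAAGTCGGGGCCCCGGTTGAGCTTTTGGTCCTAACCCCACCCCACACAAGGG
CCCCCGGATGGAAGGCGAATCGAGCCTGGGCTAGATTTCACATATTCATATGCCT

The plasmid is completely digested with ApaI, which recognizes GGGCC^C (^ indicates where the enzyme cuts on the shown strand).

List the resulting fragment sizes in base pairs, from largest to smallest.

73, 42 bp

ApaI sites (GGGCCC) start at positions 16, 58.
ApaI cuts after base 5 of each site (before the last base), so after positions 20, 62.
Circular molecule, 2 cuts → 2 fragments:
  21–62 → 42 bp
  63–115 then 1–20 → 53 + 20 = 73 bp
Sorted largest to smallest: 73, 42 bp.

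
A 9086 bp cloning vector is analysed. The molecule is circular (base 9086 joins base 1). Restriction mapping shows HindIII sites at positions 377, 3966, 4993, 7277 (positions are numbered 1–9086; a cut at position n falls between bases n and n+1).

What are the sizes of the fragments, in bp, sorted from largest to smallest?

3589, 2284, 2186, 1027 bp

Circular molecule, 4 cuts → 4 fragments:
  3966 − 377 = 3589 bp
  4993 − 3966 = 1027 bp
  7277 − 4993 = 2284 bp
  wrap: 9086 − 7277 + 377 = 2186 bp
Sorted largest to smallest: 3589, 2284, 2186, 1027 bp.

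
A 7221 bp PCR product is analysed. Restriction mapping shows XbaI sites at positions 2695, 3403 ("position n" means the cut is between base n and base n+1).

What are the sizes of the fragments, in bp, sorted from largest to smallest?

3818, 2695, 708 bp

Linear molecule, 2 cuts → 3 fragments:
  2695 − 0 = 2695 bp
  3403 − 2695 = 708 bp
  7221 − 3403 = 3818 bp
Sorted largest to smallest: 3818, 2695, 708 bp.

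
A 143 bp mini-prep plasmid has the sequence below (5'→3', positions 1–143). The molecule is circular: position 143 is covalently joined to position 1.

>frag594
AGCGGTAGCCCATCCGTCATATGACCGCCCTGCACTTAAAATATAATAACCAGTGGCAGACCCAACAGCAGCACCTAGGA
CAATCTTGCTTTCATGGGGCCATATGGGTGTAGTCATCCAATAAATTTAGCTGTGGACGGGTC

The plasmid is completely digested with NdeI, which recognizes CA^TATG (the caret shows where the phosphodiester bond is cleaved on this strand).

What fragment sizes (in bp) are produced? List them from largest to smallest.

83, 60 bp

NdeI sites (CATATG) start at positions 18, 101.
NdeI cuts after base 2 of each site, so after positions 19, 102.
Circular molecule, 2 cuts → 2 fragments:
  20–102 → 83 bp
  103–143 then 1–19 → 41 + 19 = 60 bp
Sorted largest to smallest: 83, 60 bp.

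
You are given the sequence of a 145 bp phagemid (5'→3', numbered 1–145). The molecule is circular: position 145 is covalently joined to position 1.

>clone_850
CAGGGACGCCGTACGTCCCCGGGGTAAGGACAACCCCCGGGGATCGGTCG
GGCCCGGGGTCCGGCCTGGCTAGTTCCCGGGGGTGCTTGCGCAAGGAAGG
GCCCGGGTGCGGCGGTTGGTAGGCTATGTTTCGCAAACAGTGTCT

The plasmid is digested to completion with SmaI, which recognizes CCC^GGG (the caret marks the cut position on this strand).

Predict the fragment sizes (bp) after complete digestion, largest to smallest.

SmaI sites (CCCGGG) start at positions 18, 36, 53, 76, 102.
SmaI cuts after base 3 of each site, so after positions 20, 38, 55, 78, 104.
Circular molecule, 5 cuts → 5 fragments:
  21–38 → 18 bp
  39–55 → 17 bp
  56–78 → 23 bp
  79–104 → 26 bp
  105–145 then 1–20 → 41 + 20 = 61 bp
Sorted largest to smallest: 61, 26, 23, 18, 17 bp.

61, 26, 23, 18, 17 bp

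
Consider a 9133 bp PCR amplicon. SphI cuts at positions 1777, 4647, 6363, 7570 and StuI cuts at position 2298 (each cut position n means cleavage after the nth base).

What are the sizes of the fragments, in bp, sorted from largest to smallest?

Combined cut positions (sorted): 1777, 2298, 4647, 6363, 7570.
Linear molecule, 5 cuts → 6 fragments:
  1777 − 0 = 1777 bp
  2298 − 1777 = 521 bp
  4647 − 2298 = 2349 bp
  6363 − 4647 = 1716 bp
  7570 − 6363 = 1207 bp
  9133 − 7570 = 1563 bp
Sorted largest to smallest: 2349, 1777, 1716, 1563, 1207, 521 bp.

2349, 1777, 1716, 1563, 1207, 521 bp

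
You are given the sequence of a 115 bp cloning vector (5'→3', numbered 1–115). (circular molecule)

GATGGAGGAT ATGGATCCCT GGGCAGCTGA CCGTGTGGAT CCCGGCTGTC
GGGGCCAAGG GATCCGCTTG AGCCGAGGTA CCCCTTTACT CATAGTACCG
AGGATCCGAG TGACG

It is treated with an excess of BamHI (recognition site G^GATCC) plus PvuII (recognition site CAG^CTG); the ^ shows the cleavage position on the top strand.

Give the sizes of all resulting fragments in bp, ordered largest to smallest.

42, 26, 23, 13, 11 bp

BamHI sites (GGATCC) start at positions 13, 37, 60, 102.
BamHI cuts after the first base of each site, so after positions 13, 37, 60, 102.
The PvuII site (CAGCTG) starts at position 24.
PvuII cuts after base 3 of each site, so after position 26.
Combined cut positions: 13, 26, 37, 60, 102.
Circular molecule, 5 cuts → 5 fragments:
  14–26 → 13 bp
  27–37 → 11 bp
  38–60 → 23 bp
  61–102 → 42 bp
  103–115 then 1–13 → 13 + 13 = 26 bp
Sorted largest to smallest: 42, 26, 23, 13, 11 bp.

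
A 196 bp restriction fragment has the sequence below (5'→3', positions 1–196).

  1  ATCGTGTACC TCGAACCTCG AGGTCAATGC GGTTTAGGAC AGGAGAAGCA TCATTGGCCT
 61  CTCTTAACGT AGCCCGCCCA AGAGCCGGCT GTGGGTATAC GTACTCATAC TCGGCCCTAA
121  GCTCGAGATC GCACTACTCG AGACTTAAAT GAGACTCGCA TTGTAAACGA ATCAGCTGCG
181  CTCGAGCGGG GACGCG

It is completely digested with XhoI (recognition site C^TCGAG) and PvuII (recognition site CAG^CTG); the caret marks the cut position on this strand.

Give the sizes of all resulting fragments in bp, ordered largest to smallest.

105, 38, 17, 15, 15, 6 bp

XhoI sites (CTCGAG) start at positions 17, 122, 137, 181.
XhoI cuts after the first base of each site, so after positions 17, 122, 137, 181.
The PvuII site (CAGCTG) starts at position 173.
PvuII cuts after base 3 of each site, so after position 175.
Combined cut positions: 17, 122, 137, 175, 181.
Linear molecule, 5 cuts → 6 fragments:
  1–17 → 17 bp
  18–122 → 105 bp
  123–137 → 15 bp
  138–175 → 38 bp
  176–181 → 6 bp
  182–196 → 15 bp
Sorted largest to smallest: 105, 38, 17, 15, 15, 6 bp.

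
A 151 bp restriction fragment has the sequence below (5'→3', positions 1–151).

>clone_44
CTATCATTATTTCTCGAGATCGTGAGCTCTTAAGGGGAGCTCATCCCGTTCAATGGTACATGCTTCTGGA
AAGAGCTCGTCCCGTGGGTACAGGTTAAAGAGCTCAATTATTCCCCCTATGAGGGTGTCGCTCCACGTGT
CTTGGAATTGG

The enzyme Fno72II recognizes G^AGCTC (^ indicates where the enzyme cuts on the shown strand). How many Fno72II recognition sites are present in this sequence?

GAGCTC occurs starting at positions 24, 37, 73, 100.
Fno72II cuts at 4 sites.

4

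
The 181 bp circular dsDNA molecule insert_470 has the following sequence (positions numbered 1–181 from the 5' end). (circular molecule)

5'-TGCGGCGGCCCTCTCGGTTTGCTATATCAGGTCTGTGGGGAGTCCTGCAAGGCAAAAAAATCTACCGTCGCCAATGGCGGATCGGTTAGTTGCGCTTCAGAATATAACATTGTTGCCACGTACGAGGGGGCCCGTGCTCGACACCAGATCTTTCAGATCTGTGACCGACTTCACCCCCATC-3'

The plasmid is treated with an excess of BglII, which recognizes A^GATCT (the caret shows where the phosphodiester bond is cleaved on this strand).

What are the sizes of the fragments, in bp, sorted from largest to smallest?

BglII sites (AGATCT) start at positions 146, 155.
BglII cuts after the first base of each site, so after positions 146, 155.
Circular molecule, 2 cuts → 2 fragments:
  147–155 → 9 bp
  156–181 then 1–146 → 26 + 146 = 172 bp
Sorted largest to smallest: 172, 9 bp.

172, 9 bp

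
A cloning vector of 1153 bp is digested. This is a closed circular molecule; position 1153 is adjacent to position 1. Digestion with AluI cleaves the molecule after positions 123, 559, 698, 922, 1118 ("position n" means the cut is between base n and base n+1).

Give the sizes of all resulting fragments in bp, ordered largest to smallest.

Circular molecule, 5 cuts → 5 fragments:
  559 − 123 = 436 bp
  698 − 559 = 139 bp
  922 − 698 = 224 bp
  1118 − 922 = 196 bp
  wrap: 1153 − 1118 + 123 = 158 bp
Sorted largest to smallest: 436, 224, 196, 158, 139 bp.

436, 224, 196, 158, 139 bp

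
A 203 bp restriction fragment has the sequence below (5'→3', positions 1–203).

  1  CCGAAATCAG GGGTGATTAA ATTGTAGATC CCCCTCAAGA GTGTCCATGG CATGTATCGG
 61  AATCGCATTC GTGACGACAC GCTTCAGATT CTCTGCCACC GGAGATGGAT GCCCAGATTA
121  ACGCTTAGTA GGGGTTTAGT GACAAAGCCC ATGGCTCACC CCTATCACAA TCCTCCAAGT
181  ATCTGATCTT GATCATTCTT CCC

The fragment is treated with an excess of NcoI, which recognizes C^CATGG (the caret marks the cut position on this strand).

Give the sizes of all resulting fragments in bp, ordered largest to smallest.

NcoI sites (CCATGG) start at positions 45, 149.
NcoI cuts after the first base of each site, so after positions 45, 149.
Linear molecule, 2 cuts → 3 fragments:
  1–45 → 45 bp
  46–149 → 104 bp
  150–203 → 54 bp
Sorted largest to smallest: 104, 54, 45 bp.

104, 54, 45 bp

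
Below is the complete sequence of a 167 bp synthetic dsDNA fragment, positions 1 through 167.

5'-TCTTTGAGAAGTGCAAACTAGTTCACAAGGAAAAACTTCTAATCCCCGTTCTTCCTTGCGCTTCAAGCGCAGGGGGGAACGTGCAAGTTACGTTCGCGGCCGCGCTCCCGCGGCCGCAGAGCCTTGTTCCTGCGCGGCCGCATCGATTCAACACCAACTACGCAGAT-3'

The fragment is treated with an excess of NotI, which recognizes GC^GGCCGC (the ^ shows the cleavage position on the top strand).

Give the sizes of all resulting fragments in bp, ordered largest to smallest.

97, 32, 24, 14 bp

NotI sites (GCGGCCGC) start at positions 96, 110, 134.
NotI cuts after base 2 of each site, so after positions 97, 111, 135.
Linear molecule, 3 cuts → 4 fragments:
  1–97 → 97 bp
  98–111 → 14 bp
  112–135 → 24 bp
  136–167 → 32 bp
Sorted largest to smallest: 97, 32, 24, 14 bp.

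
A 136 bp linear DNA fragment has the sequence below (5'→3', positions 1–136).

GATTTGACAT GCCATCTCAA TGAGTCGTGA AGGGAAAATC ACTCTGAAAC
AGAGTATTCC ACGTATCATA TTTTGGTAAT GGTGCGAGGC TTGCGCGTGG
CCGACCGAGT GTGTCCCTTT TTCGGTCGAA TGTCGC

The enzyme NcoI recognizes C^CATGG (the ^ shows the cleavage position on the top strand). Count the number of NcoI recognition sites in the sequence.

0

No occurrence of CCATGG is present in the sequence.
NcoI does not cut: 0 sites.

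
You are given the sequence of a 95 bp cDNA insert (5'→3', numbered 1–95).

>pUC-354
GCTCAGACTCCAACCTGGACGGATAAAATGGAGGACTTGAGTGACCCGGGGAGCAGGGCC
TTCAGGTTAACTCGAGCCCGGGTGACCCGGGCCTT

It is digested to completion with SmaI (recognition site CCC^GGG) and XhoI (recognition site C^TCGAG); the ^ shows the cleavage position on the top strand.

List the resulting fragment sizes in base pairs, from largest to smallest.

SmaI sites (CCCGGG) start at positions 45, 77, 86.
SmaI cuts after base 3 of each site, so after positions 47, 79, 88.
The XhoI site (CTCGAG) starts at position 71.
XhoI cuts after the first base of each site, so after position 71.
Combined cut positions: 47, 71, 79, 88.
Linear molecule, 4 cuts → 5 fragments:
  1–47 → 47 bp
  48–71 → 24 bp
  72–79 → 8 bp
  80–88 → 9 bp
  89–95 → 7 bp
Sorted largest to smallest: 47, 24, 9, 8, 7 bp.

47, 24, 9, 8, 7 bp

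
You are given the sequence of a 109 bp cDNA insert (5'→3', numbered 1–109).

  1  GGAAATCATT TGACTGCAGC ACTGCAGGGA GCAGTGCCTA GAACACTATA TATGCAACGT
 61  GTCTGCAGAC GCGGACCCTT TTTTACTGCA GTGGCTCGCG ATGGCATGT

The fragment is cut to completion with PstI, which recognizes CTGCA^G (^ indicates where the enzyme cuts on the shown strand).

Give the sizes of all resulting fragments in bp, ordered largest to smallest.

PstI sites (CTGCAG) start at positions 14, 22, 63, 86.
PstI cuts after base 5 of each site (before the last base), so after positions 18, 26, 67, 90.
Linear molecule, 4 cuts → 5 fragments:
  1–18 → 18 bp
  19–26 → 8 bp
  27–67 → 41 bp
  68–90 → 23 bp
  91–109 → 19 bp
Sorted largest to smallest: 41, 23, 19, 18, 8 bp.

41, 23, 19, 18, 8 bp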